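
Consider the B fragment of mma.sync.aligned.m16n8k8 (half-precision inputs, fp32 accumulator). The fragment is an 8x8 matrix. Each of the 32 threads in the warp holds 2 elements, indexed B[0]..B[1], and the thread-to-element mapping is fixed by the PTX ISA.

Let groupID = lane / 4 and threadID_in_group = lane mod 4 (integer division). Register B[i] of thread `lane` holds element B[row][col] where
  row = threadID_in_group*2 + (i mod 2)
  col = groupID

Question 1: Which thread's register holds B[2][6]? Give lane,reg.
25,0

c=6→G=6  r=2→T=1,p=0
L=6*4+1=25  i=0=0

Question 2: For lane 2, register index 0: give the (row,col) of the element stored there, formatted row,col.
4,0

lane 2: gr=0 (2/4), th=2 (2%4)
i=0: r=2*2+0=4, c=gr=0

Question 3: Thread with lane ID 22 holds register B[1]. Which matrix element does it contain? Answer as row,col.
lane 22: grp=5 (22/4), tig=2 (22%4)
i=1: r=2*2+1=5, c=grp=5

5,5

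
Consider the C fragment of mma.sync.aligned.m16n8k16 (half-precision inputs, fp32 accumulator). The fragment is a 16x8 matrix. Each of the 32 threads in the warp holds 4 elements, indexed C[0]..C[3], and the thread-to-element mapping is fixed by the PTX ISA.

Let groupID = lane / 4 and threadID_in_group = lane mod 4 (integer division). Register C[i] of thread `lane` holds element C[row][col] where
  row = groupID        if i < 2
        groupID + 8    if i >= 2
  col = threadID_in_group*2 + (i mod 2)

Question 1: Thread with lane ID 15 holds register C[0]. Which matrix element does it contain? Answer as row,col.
L=15→G=15>>2=3, T=15&3=3
[0]→row 3+0=3  col 3·2+0=6

3,6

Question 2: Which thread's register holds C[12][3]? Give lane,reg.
17,3

r: 12->gid=4,r8=1  c: 3->tid=1,i&1=1
L=4*4+1=17  i=1*2+1=3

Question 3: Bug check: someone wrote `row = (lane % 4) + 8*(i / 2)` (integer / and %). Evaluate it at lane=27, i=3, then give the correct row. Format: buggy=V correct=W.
`(lane % 4) + 8*(i / 2)`[27,3]→11
lane 27: G=6 (27/4), T=3 (27%4)
i=3: r=6+8=14, c=3*2+1=7
row: 11 vs 14

buggy=11 correct=14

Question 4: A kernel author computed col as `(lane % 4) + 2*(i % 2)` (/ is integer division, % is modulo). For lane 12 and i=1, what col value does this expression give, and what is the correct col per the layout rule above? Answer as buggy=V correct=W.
buggy=2 correct=1

`(lane % 4) + 2*(i % 2)`[12,1]=>2
lane 12=>12/4=3, 12 mod 4=0
i=1  r:3+0=>3  c:2·0+1=>1
col: 2 vs 1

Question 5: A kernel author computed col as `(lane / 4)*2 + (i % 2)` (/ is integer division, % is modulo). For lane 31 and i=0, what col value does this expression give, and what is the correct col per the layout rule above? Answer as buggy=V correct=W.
`(lane / 4)*2 + (i % 2)`[31,0]→14
lane 31→31/4=7, 31 mod 4=3
i=0  r:7+0→7  c:2·3+0→6
col: 14 vs 6

buggy=14 correct=6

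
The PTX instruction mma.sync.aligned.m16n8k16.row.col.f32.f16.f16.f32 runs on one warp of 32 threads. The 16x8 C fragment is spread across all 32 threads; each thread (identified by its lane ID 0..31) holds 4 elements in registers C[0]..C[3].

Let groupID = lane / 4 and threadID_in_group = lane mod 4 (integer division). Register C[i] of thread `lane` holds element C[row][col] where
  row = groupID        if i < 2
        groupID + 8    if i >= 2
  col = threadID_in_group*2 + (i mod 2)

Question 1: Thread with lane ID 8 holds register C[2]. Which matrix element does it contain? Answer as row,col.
8: grp=2,tig=0
[2] (2+8,0*2+0) = (10,0)

10,0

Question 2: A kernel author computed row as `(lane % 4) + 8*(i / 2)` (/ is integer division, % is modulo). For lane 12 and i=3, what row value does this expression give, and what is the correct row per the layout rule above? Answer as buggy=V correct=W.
buggy=8 correct=11

`(lane % 4) + 8*(i / 2)`[12,3]=>8
lane 12: grp=3 (12/4), tig=0 (12%4)
i=3: r=3+8=11, c=0*2+1=1
row: 8 vs 11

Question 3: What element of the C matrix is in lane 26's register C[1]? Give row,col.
6,5

lane 26→26/4=6, 26 mod 4=2
i=1  r:6+0→6  c:2·2+1→5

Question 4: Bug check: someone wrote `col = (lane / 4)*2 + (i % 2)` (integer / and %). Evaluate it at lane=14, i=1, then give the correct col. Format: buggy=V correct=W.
`(lane / 4)*2 + (i % 2)`[14,1]→7
14: G=3,T=2
[1] (3+0,2*2+1) = (3,5)
col: 7 vs 5

buggy=7 correct=5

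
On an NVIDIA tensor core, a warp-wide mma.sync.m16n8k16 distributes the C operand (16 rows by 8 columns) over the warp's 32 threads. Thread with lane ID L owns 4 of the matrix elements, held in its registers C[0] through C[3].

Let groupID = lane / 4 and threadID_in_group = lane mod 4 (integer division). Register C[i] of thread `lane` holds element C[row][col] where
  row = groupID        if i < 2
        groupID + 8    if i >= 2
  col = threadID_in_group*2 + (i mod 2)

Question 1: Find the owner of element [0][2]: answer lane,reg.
1,0

r:0=>grp=0,rB=0  c:2=>tig=1,lo=0
L=0*4+1=1  i=0*2+0=0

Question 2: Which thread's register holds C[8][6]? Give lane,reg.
3,2

r:8=>grp=0,rB=1  c:6=>tig=3,lo=0
L=0*4+3=3  i=1*2+0=2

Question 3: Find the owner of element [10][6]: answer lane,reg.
r=10→G=2,rhi=1  c=6→T=3,p=0
L=2*4+3=11  i=1*2+0=2

11,2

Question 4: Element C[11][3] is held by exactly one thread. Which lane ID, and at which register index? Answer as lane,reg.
13,3

r=11⇒gr=3,Rb=1  c=3⇒th=1,odd=1
L=3*4+1=13  i=1*2+1=3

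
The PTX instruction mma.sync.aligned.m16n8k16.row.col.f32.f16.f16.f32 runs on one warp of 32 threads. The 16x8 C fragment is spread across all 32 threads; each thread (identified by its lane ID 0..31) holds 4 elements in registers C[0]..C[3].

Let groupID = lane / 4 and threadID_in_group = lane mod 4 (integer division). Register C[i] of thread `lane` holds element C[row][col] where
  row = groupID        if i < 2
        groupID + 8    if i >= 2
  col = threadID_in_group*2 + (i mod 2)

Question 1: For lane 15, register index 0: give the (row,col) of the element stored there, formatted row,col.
3,6

lane 15->15/4=3, 15 mod 4=3
i=0  r:3+0->3  c:2·3+0->6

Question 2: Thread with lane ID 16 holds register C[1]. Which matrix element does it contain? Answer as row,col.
4,1

lane 16: g=4 (16/4), t=0 (16%4)
i=1: r=4+0=4, c=0*2+1=1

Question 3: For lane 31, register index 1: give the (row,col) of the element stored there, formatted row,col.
L=31→G=31>>2=7, T=31&3=3
[1]→row 7+0=7  col 3·2+1=7

7,7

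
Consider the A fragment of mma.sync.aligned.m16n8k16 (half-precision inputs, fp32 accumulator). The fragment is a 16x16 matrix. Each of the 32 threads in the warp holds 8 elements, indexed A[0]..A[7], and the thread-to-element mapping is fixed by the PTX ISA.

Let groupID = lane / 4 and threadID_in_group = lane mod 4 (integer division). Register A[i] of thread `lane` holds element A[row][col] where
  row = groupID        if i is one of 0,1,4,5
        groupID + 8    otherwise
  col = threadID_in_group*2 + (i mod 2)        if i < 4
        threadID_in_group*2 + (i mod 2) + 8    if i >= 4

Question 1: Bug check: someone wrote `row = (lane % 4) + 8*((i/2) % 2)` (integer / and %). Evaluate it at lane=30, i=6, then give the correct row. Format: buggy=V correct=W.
`(lane % 4) + 8*((i/2) % 2)`[30,6]⇒10
30: gr=7,th=2
[6] (7+8,2*2+0+8) = (15,12)
row: 10 vs 15

buggy=10 correct=15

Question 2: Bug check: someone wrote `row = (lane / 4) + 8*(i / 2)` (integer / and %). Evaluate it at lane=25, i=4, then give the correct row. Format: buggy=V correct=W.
buggy=22 correct=6

`(lane / 4) + 8*(i / 2)`[25,4]->22
lane 25->25/4=6, 25 mod 4=1
i=4  r:6+0->6  c:2·1+0+8->10
row: 22 vs 6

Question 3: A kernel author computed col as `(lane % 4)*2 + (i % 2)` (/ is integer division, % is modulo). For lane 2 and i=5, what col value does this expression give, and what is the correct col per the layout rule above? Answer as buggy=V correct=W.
`(lane % 4)*2 + (i % 2)`[2,5]⇒5
L=2⇒gr=2>>2=0, th=2&3=2
[5]⇒row 0+0=0  col 2·2+1+8=13
col: 5 vs 13

buggy=5 correct=13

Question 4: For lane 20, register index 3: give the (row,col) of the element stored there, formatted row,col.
lane 20→20/4=5, 20 mod 4=0
i=3  r:5+8→13  c:2·0+1+0→1

13,1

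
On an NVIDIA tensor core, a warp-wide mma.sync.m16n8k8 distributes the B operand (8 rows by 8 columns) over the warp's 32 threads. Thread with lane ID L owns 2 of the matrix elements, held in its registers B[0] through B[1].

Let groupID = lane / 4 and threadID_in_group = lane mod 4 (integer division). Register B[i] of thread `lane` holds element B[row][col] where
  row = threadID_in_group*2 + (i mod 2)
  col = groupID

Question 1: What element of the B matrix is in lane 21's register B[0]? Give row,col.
21: gr=5,th=1
[0] (1*2+0,5) = (2,5)

2,5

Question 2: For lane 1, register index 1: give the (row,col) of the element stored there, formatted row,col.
L=1->gid=1>>2=0, tid=1&3=1
[1]->row 1·2+1=3  col gid=0

3,0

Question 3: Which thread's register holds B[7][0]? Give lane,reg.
3,1

c=0→G=0  r=7→T=3,p=1
L=0*4+3=3  i=1=1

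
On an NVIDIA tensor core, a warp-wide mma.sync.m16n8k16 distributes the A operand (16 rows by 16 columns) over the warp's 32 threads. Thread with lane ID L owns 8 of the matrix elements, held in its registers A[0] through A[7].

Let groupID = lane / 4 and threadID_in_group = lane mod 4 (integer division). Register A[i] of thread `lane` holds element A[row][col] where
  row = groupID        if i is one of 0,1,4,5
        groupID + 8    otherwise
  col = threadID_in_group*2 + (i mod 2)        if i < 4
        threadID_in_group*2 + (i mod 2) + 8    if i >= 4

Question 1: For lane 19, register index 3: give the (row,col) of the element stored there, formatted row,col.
12,7

lane 19→19/4=4, 19 mod 4=3
i=3  r:4+8→12  c:2·3+1+0→7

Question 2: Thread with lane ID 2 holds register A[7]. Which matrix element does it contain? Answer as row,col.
L=2=>grp=2>>2=0, tig=2&3=2
[7]=>row 0+8=8  col 2·2+1+8=13

8,13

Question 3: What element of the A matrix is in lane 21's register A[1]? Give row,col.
21: G=5,T=1
[1] (5+0,1*2+1+0) = (5,3)

5,3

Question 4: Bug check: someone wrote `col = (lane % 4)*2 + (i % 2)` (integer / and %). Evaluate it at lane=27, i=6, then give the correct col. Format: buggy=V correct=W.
buggy=6 correct=14

`(lane % 4)*2 + (i % 2)`[27,6]->6
L=27->g=27>>2=6, t=27&3=3
[6]->row 6+8=14  col 3·2+0+8=14
col: 6 vs 14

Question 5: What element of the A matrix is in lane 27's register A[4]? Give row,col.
6,14

L=27⇒gr=27>>2=6, th=27&3=3
[4]⇒row 6+0=6  col 3·2+0+8=14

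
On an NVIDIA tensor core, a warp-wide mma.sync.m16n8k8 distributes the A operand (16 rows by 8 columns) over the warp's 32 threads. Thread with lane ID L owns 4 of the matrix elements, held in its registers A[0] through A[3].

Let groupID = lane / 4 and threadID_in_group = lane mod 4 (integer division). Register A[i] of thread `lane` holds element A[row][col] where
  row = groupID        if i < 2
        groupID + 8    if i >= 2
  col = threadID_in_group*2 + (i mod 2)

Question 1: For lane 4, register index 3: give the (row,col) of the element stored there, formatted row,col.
9,1

lane 4=>4/4=1, 4 mod 4=0
i=3  r:1+8=>9  c:2·0+1=>1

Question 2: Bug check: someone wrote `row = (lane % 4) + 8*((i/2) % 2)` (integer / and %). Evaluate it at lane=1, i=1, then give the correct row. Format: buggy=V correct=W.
`(lane % 4) + 8*((i/2) % 2)`[1,1]⇒1
L=1⇒gr=1>>2=0, th=1&3=1
[1]⇒row 0+0=0  col 1·2+1=3
row: 1 vs 0

buggy=1 correct=0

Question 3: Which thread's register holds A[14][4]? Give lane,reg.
r=14⇒gr=6,Rb=1  c=4⇒th=2,odd=0
L=6*4+2=26  i=1*2+0=2

26,2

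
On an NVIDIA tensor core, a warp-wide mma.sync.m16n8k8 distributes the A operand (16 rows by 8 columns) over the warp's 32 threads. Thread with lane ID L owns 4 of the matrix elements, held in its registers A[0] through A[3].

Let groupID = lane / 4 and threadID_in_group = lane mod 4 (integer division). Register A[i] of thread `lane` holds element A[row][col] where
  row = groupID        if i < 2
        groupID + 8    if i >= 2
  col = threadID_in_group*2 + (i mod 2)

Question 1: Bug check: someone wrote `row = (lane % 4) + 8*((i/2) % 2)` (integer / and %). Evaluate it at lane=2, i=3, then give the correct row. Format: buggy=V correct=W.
`(lane % 4) + 8*((i/2) % 2)`[2,3]→10
lane 2: G=0 (2/4), T=2 (2%4)
i=3: r=0+8=8, c=2*2+1=5
row: 10 vs 8

buggy=10 correct=8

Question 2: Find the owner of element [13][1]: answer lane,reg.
r:13=>grp=5,rB=1  c:1=>tig=0,lo=1
L=5*4+0=20  i=1*2+1=3

20,3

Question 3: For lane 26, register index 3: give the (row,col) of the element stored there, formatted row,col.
14,5

lane 26⇒26/4=6, 26 mod 4=2
i=3  r:6+8⇒14  c:2·2+1⇒5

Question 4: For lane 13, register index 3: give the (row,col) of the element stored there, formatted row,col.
13: gr=3,th=1
[3] (3+8,1*2+1) = (11,3)

11,3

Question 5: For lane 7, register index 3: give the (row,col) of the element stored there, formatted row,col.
9,7

7: G=1,T=3
[3] (1+8,3*2+1) = (9,7)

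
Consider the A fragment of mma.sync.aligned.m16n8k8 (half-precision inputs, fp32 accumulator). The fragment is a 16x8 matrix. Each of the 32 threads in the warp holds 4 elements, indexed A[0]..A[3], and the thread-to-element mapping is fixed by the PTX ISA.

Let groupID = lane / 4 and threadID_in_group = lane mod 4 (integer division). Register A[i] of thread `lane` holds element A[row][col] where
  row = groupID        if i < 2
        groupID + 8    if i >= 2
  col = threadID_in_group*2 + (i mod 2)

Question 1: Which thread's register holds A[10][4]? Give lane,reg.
10,2

r: 10->gid=2,r8=1  c: 4->tid=2,i&1=0
L=2*4+2=10  i=1*2+0=2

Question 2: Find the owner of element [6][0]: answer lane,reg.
24,0

r:6=>grp=6,rB=0  c:0=>tig=0,lo=0
L=6*4+0=24  i=0*2+0=0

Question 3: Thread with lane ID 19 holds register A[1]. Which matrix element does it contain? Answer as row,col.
4,7

L=19⇒gr=19>>2=4, th=19&3=3
[1]⇒row 4+0=4  col 3·2+1=7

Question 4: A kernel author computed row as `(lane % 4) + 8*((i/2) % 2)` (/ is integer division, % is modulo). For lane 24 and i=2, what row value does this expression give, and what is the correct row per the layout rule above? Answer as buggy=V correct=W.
buggy=8 correct=14

`(lane % 4) + 8*((i/2) % 2)`[24,2]=>8
lane 24: grp=6 (24/4), tig=0 (24%4)
i=2: r=6+8=14, c=0*2+0=0
row: 8 vs 14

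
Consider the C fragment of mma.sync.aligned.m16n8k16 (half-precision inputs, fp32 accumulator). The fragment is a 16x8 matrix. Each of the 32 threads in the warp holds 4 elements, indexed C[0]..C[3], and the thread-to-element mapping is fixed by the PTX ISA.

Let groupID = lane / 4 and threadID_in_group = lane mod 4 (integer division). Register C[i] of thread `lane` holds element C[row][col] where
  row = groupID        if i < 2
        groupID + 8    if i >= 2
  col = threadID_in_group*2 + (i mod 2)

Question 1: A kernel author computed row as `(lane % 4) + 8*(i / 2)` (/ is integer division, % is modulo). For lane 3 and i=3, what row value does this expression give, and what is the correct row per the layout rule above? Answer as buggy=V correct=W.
`(lane % 4) + 8*(i / 2)`[3,3]=>11
lane 3: grp=0 (3/4), tig=3 (3%4)
i=3: r=0+8=8, c=3*2+1=7
row: 11 vs 8

buggy=11 correct=8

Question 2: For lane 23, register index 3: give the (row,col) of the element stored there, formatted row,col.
13,7

lane 23: grp=5 (23/4), tig=3 (23%4)
i=3: r=5+8=13, c=3*2+1=7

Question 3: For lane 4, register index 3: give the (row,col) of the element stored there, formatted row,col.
9,1

4: grp=1,tig=0
[3] (1+8,0*2+1) = (9,1)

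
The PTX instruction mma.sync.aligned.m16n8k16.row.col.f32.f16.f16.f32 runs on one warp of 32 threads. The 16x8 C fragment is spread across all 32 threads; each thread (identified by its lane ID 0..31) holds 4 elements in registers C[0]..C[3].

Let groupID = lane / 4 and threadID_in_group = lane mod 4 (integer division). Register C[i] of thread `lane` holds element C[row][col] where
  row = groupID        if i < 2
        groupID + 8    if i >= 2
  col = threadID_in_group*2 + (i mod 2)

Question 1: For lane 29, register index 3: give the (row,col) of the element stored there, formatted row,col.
L=29→G=29>>2=7, T=29&3=1
[3]→row 7+8=15  col 1·2+1=3

15,3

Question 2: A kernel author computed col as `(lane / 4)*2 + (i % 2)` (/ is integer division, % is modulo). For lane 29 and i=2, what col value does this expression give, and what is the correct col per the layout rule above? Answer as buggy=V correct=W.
`(lane / 4)*2 + (i % 2)`[29,2]→14
lane 29: G=7 (29/4), T=1 (29%4)
i=2: r=7+8=15, c=1*2+0=2
col: 14 vs 2

buggy=14 correct=2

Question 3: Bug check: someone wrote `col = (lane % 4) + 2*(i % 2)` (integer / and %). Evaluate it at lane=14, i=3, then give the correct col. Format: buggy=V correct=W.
buggy=4 correct=5

`(lane % 4) + 2*(i % 2)`[14,3]→4
lane 14→14/4=3, 14 mod 4=2
i=3  r:3+8→11  c:2·2+1→5
col: 4 vs 5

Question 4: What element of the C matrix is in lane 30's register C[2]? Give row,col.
15,4

lane 30: grp=7 (30/4), tig=2 (30%4)
i=2: r=7+8=15, c=2*2+0=4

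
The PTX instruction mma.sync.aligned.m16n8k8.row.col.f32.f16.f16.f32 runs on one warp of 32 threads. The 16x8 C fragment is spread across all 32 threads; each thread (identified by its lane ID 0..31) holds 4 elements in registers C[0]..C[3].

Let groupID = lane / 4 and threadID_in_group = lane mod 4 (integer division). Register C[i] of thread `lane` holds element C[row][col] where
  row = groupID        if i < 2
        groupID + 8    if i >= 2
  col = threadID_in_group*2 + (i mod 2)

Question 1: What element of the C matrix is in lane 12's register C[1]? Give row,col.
3,1

lane 12->12/4=3, 12 mod 4=0
i=1  r:3+0->3  c:2·0+1->1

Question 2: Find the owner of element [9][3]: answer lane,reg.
5,3

r:9=>grp=1,rB=1  c:3=>tig=1,lo=1
L=1*4+1=5  i=1*2+1=3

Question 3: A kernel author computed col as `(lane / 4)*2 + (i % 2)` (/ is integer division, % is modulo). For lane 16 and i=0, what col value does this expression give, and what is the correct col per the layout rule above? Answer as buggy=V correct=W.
`(lane / 4)*2 + (i % 2)`[16,0]=>8
16: grp=4,tig=0
[0] (4+0,0*2+0) = (4,0)
col: 8 vs 0

buggy=8 correct=0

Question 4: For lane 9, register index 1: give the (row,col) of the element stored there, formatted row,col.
2,3

lane 9: g=2 (9/4), t=1 (9%4)
i=1: r=2+0=2, c=1*2+1=3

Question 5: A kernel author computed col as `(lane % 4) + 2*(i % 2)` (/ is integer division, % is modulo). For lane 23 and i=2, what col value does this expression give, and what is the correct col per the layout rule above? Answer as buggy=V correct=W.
buggy=3 correct=6

`(lane % 4) + 2*(i % 2)`[23,2]⇒3
lane 23: gr=5 (23/4), th=3 (23%4)
i=2: r=5+8=13, c=3*2+0=6
col: 3 vs 6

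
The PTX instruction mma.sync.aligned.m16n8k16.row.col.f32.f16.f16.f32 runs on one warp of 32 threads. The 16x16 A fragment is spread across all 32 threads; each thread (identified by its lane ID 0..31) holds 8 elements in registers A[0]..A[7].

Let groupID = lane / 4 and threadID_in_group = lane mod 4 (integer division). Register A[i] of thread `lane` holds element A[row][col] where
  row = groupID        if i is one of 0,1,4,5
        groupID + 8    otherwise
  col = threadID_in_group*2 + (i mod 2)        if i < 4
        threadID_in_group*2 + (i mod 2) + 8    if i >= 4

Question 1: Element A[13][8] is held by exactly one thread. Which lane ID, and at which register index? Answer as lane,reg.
r=13→G=5,rhi=1  c=8→chi=1,T=0,p=0
L=5*4+0=20  i=1*4+1*2+0=6

20,6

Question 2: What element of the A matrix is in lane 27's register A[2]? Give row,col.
14,6

27: gr=6,th=3
[2] (6+8,3*2+0+0) = (14,6)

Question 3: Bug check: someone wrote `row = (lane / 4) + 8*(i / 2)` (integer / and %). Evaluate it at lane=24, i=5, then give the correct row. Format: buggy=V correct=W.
buggy=22 correct=6

`(lane / 4) + 8*(i / 2)`[24,5]⇒22
lane 24: gr=6 (24/4), th=0 (24%4)
i=5: r=6+0=6, c=0*2+1+8=9
row: 22 vs 6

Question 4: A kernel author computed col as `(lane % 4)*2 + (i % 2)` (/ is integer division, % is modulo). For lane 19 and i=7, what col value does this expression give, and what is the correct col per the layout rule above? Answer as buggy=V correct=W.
`(lane % 4)*2 + (i % 2)`[19,7]->7
lane 19: gid=4 (19/4), tid=3 (19%4)
i=7: r=4+8=12, c=3*2+1+8=15
col: 7 vs 15

buggy=7 correct=15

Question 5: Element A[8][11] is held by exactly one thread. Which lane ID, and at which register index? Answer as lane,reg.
1,7

r=8⇒gr=0,Rb=1  c=11⇒Cb=1,th=1,odd=1
L=0*4+1=1  i=1*4+1*2+1=7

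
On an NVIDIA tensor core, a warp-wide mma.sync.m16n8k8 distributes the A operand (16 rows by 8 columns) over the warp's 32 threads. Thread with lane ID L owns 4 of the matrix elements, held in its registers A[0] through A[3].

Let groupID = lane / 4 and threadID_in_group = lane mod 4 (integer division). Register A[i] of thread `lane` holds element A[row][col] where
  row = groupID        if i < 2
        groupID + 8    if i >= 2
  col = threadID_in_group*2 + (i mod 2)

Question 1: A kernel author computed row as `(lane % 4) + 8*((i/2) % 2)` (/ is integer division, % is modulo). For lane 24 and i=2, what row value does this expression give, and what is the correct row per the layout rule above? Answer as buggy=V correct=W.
`(lane % 4) + 8*((i/2) % 2)`[24,2]->8
24: g=6,t=0
[2] (6+8,0*2+0) = (14,0)
row: 8 vs 14

buggy=8 correct=14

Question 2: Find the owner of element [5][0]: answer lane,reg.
20,0

r=5⇒gr=5,Rb=0  c=0⇒th=0,odd=0
L=5*4+0=20  i=0*2+0=0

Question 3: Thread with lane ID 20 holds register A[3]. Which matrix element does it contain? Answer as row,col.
13,1

20: G=5,T=0
[3] (5+8,0*2+1) = (13,1)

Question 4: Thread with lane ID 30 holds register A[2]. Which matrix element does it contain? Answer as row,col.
30: grp=7,tig=2
[2] (7+8,2*2+0) = (15,4)

15,4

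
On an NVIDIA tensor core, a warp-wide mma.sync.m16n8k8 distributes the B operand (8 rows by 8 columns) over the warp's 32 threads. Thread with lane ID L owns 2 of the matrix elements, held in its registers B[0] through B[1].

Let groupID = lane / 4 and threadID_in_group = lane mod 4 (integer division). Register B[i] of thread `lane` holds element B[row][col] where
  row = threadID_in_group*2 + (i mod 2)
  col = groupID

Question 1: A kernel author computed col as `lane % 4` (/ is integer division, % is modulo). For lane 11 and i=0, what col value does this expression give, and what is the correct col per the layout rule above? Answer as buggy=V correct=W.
`lane % 4`[11,0]->3
lane 11->11/4=2, 11 mod 4=3
i=0  r:2·3+0->6  c:2
col: 3 vs 2

buggy=3 correct=2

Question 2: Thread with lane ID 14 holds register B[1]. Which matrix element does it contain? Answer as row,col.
5,3

lane 14=>14/4=3, 14 mod 4=2
i=1  r:2·2+1=>5  c:3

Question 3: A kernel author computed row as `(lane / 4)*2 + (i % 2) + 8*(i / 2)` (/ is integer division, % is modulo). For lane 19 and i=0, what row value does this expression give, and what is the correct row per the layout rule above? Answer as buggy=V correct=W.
buggy=8 correct=6

`(lane / 4)*2 + (i % 2) + 8*(i / 2)`[19,0]->8
lane 19: gid=4 (19/4), tid=3 (19%4)
i=0: r=3*2+0=6, c=gid=4
row: 8 vs 6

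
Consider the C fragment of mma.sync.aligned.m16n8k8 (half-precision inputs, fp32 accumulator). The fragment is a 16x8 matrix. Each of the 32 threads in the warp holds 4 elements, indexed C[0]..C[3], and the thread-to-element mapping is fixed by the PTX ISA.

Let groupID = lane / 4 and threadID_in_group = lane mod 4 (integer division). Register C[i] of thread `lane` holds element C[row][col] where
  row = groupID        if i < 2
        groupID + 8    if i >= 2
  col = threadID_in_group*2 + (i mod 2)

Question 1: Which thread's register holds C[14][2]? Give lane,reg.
25,2

r=14⇒gr=6,Rb=1  c=2⇒th=1,odd=0
L=6*4+1=25  i=1*2+0=2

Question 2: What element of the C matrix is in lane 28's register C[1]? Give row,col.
7,1

28: gr=7,th=0
[1] (7+0,0*2+1) = (7,1)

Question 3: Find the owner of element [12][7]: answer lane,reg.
r=12→G=4,rhi=1  c=7→T=3,p=1
L=4*4+3=19  i=1*2+1=3

19,3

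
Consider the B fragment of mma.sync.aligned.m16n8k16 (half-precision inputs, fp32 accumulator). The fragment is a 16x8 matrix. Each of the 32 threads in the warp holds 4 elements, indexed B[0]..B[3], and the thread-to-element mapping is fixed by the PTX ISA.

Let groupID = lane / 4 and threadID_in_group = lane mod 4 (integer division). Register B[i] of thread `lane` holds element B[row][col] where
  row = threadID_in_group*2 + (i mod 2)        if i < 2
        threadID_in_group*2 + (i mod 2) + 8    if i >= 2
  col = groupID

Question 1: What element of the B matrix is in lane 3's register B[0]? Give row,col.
3: gr=0,th=3
[0] (3*2+0+0,0) = (6,0)

6,0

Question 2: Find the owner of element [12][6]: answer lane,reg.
26,2

c=6⇒gr=6  r=12⇒Rb=1,th=2,odd=0
L=6*4+2=26  i=1*2+0=2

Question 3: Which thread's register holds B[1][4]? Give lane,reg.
16,1

c:4=>grp=4  r:1=>rB=0,tig=0,lo=1
L=4*4+0=16  i=0*2+1=1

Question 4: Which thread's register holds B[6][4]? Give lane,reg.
c:4=>grp=4  r:6=>rB=0,tig=3,lo=0
L=4*4+3=19  i=0*2+0=0

19,0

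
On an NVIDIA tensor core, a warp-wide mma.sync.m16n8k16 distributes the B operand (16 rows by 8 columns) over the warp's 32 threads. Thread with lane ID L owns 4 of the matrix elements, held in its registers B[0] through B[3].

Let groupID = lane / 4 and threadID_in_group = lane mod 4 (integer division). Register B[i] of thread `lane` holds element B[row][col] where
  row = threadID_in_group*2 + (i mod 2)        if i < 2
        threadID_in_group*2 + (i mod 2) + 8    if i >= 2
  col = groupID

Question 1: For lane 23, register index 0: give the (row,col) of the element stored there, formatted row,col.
L=23=>grp=23>>2=5, tig=23&3=3
[0]=>row 3·2+0+0=6  col grp=5

6,5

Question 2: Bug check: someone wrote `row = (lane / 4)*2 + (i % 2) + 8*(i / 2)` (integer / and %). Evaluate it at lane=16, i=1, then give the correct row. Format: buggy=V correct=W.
buggy=9 correct=1

`(lane / 4)*2 + (i % 2) + 8*(i / 2)`[16,1]=>9
lane 16=>16/4=4, 16 mod 4=0
i=1  r:2·0+1+0=>1  c:4
row: 9 vs 1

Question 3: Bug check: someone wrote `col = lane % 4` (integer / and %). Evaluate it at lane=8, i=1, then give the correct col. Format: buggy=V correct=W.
`lane % 4`[8,1]⇒0
lane 8⇒8/4=2, 8 mod 4=0
i=1  r:2·0+1+0⇒1  c:2
col: 0 vs 2

buggy=0 correct=2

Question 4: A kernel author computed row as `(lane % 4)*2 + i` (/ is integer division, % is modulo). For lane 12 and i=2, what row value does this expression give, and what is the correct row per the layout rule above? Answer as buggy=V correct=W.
`(lane % 4)*2 + i`[12,2]->2
lane 12->12/4=3, 12 mod 4=0
i=2  r:2·0+0+8->8  c:3
row: 2 vs 8

buggy=2 correct=8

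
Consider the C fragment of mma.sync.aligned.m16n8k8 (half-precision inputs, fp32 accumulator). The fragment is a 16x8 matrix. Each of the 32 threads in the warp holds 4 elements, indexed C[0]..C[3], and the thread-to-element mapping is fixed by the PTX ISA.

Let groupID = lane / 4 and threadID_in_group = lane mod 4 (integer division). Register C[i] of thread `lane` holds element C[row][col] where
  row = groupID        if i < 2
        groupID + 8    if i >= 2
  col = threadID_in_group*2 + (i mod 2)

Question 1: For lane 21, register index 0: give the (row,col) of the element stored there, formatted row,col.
5,2

lane 21: grp=5 (21/4), tig=1 (21%4)
i=0: r=5+0=5, c=1*2+0=2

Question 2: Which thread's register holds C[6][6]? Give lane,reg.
27,0

r=6⇒gr=6,Rb=0  c=6⇒th=3,odd=0
L=6*4+3=27  i=0*2+0=0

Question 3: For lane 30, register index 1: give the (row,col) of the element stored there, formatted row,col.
7,5

L=30→G=30>>2=7, T=30&3=2
[1]→row 7+0=7  col 2·2+1=5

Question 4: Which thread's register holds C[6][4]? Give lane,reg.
26,0

r=6→G=6,rhi=0  c=4→T=2,p=0
L=6*4+2=26  i=0*2+0=0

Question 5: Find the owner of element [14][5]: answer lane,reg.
26,3

r: 14->gid=6,r8=1  c: 5->tid=2,i&1=1
L=6*4+2=26  i=1*2+1=3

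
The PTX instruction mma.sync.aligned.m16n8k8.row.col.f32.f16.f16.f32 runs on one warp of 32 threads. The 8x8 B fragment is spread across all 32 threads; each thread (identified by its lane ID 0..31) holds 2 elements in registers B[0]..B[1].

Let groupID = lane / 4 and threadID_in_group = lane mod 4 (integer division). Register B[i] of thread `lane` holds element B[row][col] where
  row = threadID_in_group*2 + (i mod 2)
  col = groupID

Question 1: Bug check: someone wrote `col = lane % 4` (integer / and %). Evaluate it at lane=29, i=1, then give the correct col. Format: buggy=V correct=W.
buggy=1 correct=7

`lane % 4`[29,1]=>1
29: grp=7,tig=1
[1] (1*2+1,7) = (3,7)
col: 1 vs 7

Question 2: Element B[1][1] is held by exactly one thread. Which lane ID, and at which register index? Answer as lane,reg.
c=1→G=1  r=1→T=0,p=1
L=1*4+0=4  i=1=1

4,1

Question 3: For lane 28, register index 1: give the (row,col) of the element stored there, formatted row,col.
lane 28: grp=7 (28/4), tig=0 (28%4)
i=1: r=0*2+1=1, c=grp=7

1,7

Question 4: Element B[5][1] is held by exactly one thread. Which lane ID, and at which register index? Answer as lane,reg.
6,1

c=1->g=1  r=5->t=2,b0=1
L=1*4+2=6  i=1=1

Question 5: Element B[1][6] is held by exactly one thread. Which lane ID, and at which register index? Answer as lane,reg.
c=6→G=6  r=1→T=0,p=1
L=6*4+0=24  i=1=1

24,1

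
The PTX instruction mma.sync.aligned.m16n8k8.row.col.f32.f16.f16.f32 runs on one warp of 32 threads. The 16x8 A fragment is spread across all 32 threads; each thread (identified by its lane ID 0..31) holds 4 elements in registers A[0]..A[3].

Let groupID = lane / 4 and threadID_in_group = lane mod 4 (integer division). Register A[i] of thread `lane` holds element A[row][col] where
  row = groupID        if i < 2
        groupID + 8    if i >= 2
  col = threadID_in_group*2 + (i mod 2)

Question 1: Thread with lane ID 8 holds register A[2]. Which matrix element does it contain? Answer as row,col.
10,0

8: gr=2,th=0
[2] (2+8,0*2+0) = (10,0)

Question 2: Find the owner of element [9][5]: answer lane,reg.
6,3

r:9=>grp=1,rB=1  c:5=>tig=2,lo=1
L=1*4+2=6  i=1*2+1=3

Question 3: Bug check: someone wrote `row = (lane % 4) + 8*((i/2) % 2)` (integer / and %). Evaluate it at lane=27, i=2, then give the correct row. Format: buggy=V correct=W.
`(lane % 4) + 8*((i/2) % 2)`[27,2]->11
27: gid=6,tid=3
[2] (6+8,3*2+0) = (14,6)
row: 11 vs 14

buggy=11 correct=14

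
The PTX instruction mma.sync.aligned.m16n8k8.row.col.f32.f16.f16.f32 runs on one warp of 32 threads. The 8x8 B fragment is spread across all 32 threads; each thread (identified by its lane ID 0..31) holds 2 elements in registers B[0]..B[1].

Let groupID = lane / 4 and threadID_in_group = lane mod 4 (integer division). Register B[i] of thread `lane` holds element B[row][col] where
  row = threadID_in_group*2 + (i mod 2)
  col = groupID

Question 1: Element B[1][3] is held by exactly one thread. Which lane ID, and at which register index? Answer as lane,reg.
c:3=>grp=3  r:1=>tig=0,lo=1
L=3*4+0=12  i=1=1

12,1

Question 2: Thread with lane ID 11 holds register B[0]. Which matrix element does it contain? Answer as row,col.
L=11⇒gr=11>>2=2, th=11&3=3
[0]⇒row 3·2+0=6  col gr=2

6,2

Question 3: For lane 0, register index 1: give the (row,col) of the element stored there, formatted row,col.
lane 0: g=0 (0/4), t=0 (0%4)
i=1: r=0*2+1=1, c=g=0

1,0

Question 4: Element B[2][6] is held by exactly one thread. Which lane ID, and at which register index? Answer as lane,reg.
25,0

c=6->g=6  r=2->t=1,b0=0
L=6*4+1=25  i=0=0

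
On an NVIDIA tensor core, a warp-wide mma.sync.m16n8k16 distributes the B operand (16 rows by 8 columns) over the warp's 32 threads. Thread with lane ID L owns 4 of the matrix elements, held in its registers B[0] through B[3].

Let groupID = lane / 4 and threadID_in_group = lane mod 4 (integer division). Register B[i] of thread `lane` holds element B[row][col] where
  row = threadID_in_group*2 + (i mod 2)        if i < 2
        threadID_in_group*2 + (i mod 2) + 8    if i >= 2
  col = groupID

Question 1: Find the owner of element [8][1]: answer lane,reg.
4,2

c=1→G=1  r=8→rhi=1,T=0,p=0
L=1*4+0=4  i=1*2+0=2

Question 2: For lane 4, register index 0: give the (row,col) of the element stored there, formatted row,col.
0,1

lane 4->4/4=1, 4 mod 4=0
i=0  r:2·0+0+0->0  c:1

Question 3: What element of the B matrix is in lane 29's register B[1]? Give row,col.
lane 29: gr=7 (29/4), th=1 (29%4)
i=1: r=1*2+1+0=3, c=gr=7

3,7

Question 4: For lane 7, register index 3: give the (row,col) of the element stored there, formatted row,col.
15,1

lane 7: G=1 (7/4), T=3 (7%4)
i=3: r=3*2+1+8=15, c=G=1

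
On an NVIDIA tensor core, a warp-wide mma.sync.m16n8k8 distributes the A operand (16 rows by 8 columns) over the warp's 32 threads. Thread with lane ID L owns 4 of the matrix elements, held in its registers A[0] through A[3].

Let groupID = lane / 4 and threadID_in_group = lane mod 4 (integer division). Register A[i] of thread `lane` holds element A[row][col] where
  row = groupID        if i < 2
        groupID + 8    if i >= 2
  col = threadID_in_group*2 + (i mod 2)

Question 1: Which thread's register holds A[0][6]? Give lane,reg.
3,0

r=0⇒gr=0,Rb=0  c=6⇒th=3,odd=0
L=0*4+3=3  i=0*2+0=0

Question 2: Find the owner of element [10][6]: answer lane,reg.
11,2

r: 10->gid=2,r8=1  c: 6->tid=3,i&1=0
L=2*4+3=11  i=1*2+0=2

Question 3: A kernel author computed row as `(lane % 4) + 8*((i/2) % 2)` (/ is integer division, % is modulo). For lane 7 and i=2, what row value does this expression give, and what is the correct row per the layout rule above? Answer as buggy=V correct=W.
`(lane % 4) + 8*((i/2) % 2)`[7,2]->11
lane 7->7/4=1, 7 mod 4=3
i=2  r:1+8->9  c:2·3+0->6
row: 11 vs 9

buggy=11 correct=9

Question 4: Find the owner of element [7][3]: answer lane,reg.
29,1

r: 7->gid=7,r8=0  c: 3->tid=1,i&1=1
L=7*4+1=29  i=0*2+1=1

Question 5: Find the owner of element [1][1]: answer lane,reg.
4,1

r:1=>grp=1,rB=0  c:1=>tig=0,lo=1
L=1*4+0=4  i=0*2+1=1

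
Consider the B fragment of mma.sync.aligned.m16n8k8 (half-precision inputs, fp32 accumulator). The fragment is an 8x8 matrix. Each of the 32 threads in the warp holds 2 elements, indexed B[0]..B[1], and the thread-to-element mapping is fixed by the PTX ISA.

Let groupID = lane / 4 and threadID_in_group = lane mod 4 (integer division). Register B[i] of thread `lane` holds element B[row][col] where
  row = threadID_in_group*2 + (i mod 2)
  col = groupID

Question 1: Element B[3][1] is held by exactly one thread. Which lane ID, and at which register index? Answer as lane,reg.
5,1

c=1->g=1  r=3->t=1,b0=1
L=1*4+1=5  i=1=1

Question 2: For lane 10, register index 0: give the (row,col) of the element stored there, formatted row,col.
lane 10: g=2 (10/4), t=2 (10%4)
i=0: r=2*2+0=4, c=g=2

4,2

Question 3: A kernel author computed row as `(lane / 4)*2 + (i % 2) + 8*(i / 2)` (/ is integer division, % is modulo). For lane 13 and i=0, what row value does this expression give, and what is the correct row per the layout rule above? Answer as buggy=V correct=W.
buggy=6 correct=2

`(lane / 4)*2 + (i % 2) + 8*(i / 2)`[13,0]->6
L=13->g=13>>2=3, t=13&3=1
[0]->row 1·2+0=2  col g=3
row: 6 vs 2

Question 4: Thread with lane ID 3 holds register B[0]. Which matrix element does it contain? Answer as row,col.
3: g=0,t=3
[0] (3*2+0,0) = (6,0)

6,0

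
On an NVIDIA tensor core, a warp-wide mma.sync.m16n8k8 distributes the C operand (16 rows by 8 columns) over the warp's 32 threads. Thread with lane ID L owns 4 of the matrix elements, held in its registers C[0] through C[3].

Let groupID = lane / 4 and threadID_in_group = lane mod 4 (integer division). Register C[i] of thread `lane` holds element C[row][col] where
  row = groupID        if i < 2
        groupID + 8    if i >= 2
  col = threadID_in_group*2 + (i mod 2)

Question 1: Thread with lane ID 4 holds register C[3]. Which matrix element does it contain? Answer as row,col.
L=4->gid=4>>2=1, tid=4&3=0
[3]->row 1+8=9  col 0·2+1=1

9,1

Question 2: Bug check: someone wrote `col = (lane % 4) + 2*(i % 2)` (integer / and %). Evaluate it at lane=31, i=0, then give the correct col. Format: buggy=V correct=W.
buggy=3 correct=6

`(lane % 4) + 2*(i % 2)`[31,0]->3
L=31->gid=31>>2=7, tid=31&3=3
[0]->row 7+0=7  col 3·2+0=6
col: 3 vs 6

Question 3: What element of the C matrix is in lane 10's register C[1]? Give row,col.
2,5

lane 10->10/4=2, 10 mod 4=2
i=1  r:2+0->2  c:2·2+1->5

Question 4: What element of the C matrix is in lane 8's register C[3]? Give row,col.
10,1

lane 8->8/4=2, 8 mod 4=0
i=3  r:2+8->10  c:2·0+1->1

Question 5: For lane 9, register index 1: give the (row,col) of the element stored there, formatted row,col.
L=9->g=9>>2=2, t=9&3=1
[1]->row 2+0=2  col 1·2+1=3

2,3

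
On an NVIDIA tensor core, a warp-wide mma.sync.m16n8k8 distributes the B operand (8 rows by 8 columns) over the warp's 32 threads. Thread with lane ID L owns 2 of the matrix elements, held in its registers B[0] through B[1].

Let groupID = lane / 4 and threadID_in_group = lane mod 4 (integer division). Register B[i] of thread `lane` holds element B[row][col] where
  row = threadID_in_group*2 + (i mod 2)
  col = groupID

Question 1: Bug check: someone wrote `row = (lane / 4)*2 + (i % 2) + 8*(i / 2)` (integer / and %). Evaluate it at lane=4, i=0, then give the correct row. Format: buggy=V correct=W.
buggy=2 correct=0

`(lane / 4)*2 + (i % 2) + 8*(i / 2)`[4,0]=>2
lane 4=>4/4=1, 4 mod 4=0
i=0  r:2·0+0=>0  c:1
row: 2 vs 0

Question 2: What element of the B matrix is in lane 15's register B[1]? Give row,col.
lane 15: gr=3 (15/4), th=3 (15%4)
i=1: r=3*2+1=7, c=gr=3

7,3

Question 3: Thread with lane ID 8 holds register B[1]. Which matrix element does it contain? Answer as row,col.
1,2

lane 8=>8/4=2, 8 mod 4=0
i=1  r:2·0+1=>1  c:2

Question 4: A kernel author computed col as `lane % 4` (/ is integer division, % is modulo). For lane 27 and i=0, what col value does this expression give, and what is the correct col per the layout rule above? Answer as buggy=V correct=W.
buggy=3 correct=6

`lane % 4`[27,0]→3
lane 27→27/4=6, 27 mod 4=3
i=0  r:2·3+0→6  c:6
col: 3 vs 6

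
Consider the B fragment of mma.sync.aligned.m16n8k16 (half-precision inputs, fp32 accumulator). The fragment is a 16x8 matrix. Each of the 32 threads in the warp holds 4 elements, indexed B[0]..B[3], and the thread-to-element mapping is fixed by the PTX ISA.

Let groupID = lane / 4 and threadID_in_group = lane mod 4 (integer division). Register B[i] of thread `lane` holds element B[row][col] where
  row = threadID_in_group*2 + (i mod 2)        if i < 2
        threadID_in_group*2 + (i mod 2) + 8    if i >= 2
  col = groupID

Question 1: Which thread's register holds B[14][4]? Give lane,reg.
19,2

c=4->g=4  r=14->rb=1,t=3,b0=0
L=4*4+3=19  i=1*2+0=2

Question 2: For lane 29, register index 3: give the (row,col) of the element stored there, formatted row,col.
L=29->gid=29>>2=7, tid=29&3=1
[3]->row 1·2+1+8=11  col gid=7

11,7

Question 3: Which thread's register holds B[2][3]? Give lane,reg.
c=3⇒gr=3  r=2⇒Rb=0,th=1,odd=0
L=3*4+1=13  i=0*2+0=0

13,0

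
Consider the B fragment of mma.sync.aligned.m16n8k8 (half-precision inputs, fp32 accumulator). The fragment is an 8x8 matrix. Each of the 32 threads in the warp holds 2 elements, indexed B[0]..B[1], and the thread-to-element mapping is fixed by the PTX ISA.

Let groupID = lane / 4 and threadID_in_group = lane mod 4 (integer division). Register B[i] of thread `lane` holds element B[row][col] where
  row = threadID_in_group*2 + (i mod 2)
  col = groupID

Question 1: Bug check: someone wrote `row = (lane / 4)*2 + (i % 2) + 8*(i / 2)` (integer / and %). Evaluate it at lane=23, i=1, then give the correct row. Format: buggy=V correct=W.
buggy=11 correct=7

`(lane / 4)*2 + (i % 2) + 8*(i / 2)`[23,1]⇒11
23: gr=5,th=3
[1] (3*2+1,5) = (7,5)
row: 11 vs 7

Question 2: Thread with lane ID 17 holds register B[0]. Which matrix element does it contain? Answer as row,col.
2,4

lane 17->17/4=4, 17 mod 4=1
i=0  r:2·1+0->2  c:4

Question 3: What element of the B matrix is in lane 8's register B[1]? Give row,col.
8: gr=2,th=0
[1] (0*2+1,2) = (1,2)

1,2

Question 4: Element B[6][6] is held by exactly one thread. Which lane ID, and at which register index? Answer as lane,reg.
c=6->g=6  r=6->t=3,b0=0
L=6*4+3=27  i=0=0

27,0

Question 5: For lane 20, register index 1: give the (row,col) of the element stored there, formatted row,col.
L=20->gid=20>>2=5, tid=20&3=0
[1]->row 0·2+1=1  col gid=5

1,5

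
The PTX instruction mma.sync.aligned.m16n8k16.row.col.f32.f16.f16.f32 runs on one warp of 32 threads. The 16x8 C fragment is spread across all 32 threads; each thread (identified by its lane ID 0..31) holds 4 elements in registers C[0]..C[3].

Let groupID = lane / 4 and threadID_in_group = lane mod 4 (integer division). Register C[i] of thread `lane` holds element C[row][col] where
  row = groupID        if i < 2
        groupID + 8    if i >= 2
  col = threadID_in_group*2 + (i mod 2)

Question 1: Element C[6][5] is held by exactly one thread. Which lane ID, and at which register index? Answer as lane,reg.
r=6⇒gr=6,Rb=0  c=5⇒th=2,odd=1
L=6*4+2=26  i=0*2+1=1

26,1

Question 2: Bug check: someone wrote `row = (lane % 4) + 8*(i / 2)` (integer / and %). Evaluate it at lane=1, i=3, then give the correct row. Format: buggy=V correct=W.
buggy=9 correct=8

`(lane % 4) + 8*(i / 2)`[1,3]→9
1: G=0,T=1
[3] (0+8,1*2+1) = (8,3)
row: 9 vs 8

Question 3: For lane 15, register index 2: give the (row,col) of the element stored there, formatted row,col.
11,6

15: G=3,T=3
[2] (3+8,3*2+0) = (11,6)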